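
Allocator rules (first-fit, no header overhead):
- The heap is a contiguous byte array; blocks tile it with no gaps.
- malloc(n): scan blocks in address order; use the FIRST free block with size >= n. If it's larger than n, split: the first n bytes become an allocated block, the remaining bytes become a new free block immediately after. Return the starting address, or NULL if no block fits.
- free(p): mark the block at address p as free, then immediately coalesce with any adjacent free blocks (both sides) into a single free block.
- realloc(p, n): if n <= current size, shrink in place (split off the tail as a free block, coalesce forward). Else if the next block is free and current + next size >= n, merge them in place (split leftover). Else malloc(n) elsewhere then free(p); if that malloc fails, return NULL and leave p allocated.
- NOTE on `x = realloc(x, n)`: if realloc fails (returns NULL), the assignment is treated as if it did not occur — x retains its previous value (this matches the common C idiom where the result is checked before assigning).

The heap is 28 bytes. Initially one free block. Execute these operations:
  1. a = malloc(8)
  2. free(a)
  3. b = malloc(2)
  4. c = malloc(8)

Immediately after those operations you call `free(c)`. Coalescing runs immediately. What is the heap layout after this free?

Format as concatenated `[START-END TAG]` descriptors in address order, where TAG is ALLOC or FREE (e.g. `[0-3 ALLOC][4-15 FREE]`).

Answer: [0-1 ALLOC][2-27 FREE]

Derivation:
Op 1: a = malloc(8) -> a = 0; heap: [0-7 ALLOC][8-27 FREE]
Op 2: free(a) -> (freed a); heap: [0-27 FREE]
Op 3: b = malloc(2) -> b = 0; heap: [0-1 ALLOC][2-27 FREE]
Op 4: c = malloc(8) -> c = 2; heap: [0-1 ALLOC][2-9 ALLOC][10-27 FREE]
free(c): c = 2 -> block [2-9 ALLOC]; mark free, coalesce with adjacent free neighbors -> [0-1 ALLOC][2-27 FREE]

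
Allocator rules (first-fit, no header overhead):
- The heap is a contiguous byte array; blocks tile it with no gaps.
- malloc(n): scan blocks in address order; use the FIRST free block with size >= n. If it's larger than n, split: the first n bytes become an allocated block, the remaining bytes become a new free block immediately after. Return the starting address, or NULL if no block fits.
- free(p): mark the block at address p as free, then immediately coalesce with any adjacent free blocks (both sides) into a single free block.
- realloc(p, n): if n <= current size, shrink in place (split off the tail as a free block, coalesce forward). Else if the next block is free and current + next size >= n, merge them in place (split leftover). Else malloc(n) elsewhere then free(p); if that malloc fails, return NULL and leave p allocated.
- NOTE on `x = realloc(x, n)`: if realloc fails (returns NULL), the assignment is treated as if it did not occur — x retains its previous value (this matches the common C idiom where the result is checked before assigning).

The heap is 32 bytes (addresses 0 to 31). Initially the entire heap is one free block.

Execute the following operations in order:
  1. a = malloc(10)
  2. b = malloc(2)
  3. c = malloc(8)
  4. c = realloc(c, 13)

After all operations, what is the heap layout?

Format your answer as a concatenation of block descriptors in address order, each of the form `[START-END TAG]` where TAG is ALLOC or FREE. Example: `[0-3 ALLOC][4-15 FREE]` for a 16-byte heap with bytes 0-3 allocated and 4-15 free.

Op 1: a = malloc(10) -> a = 0; heap: [0-9 ALLOC][10-31 FREE]
Op 2: b = malloc(2) -> b = 10; heap: [0-9 ALLOC][10-11 ALLOC][12-31 FREE]
Op 3: c = malloc(8) -> c = 12; heap: [0-9 ALLOC][10-11 ALLOC][12-19 ALLOC][20-31 FREE]
Op 4: c = realloc(c, 13) -> c = 12; heap: [0-9 ALLOC][10-11 ALLOC][12-24 ALLOC][25-31 FREE]

Answer: [0-9 ALLOC][10-11 ALLOC][12-24 ALLOC][25-31 FREE]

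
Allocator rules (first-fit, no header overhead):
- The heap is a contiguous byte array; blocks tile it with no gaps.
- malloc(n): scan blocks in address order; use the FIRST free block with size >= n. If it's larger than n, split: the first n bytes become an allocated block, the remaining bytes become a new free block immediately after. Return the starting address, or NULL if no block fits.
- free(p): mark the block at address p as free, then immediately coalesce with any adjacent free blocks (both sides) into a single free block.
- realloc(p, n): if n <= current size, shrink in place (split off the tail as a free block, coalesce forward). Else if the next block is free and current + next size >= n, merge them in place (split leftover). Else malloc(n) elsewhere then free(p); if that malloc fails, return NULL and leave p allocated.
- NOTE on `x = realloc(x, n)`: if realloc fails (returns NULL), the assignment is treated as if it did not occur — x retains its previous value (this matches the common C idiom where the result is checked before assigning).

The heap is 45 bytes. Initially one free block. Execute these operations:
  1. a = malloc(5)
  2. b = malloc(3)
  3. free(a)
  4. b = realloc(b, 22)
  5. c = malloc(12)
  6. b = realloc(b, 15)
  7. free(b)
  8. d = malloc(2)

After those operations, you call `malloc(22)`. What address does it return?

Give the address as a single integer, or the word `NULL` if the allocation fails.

Answer: 2

Derivation:
Op 1: a = malloc(5) -> a = 0; heap: [0-4 ALLOC][5-44 FREE]
Op 2: b = malloc(3) -> b = 5; heap: [0-4 ALLOC][5-7 ALLOC][8-44 FREE]
Op 3: free(a) -> (freed a); heap: [0-4 FREE][5-7 ALLOC][8-44 FREE]
Op 4: b = realloc(b, 22) -> b = 5; heap: [0-4 FREE][5-26 ALLOC][27-44 FREE]
Op 5: c = malloc(12) -> c = 27; heap: [0-4 FREE][5-26 ALLOC][27-38 ALLOC][39-44 FREE]
Op 6: b = realloc(b, 15) -> b = 5; heap: [0-4 FREE][5-19 ALLOC][20-26 FREE][27-38 ALLOC][39-44 FREE]
Op 7: free(b) -> (freed b); heap: [0-26 FREE][27-38 ALLOC][39-44 FREE]
Op 8: d = malloc(2) -> d = 0; heap: [0-1 ALLOC][2-26 FREE][27-38 ALLOC][39-44 FREE]
malloc(22): first-fit scan over [0-1 ALLOC][2-26 FREE][27-38 ALLOC][39-44 FREE] -> 2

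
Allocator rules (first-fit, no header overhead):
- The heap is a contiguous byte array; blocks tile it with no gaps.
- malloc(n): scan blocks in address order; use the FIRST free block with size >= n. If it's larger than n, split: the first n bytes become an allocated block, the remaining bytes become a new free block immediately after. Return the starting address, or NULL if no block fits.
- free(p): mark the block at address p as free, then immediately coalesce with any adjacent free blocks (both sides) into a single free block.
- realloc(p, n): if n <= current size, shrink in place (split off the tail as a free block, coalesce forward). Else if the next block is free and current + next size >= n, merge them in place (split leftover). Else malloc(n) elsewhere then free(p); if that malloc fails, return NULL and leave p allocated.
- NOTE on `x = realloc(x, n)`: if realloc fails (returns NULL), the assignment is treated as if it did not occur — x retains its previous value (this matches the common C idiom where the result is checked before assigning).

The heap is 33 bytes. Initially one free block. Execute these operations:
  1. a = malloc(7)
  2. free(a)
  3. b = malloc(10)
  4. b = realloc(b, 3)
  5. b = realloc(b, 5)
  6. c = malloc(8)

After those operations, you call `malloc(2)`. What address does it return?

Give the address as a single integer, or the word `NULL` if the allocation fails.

Op 1: a = malloc(7) -> a = 0; heap: [0-6 ALLOC][7-32 FREE]
Op 2: free(a) -> (freed a); heap: [0-32 FREE]
Op 3: b = malloc(10) -> b = 0; heap: [0-9 ALLOC][10-32 FREE]
Op 4: b = realloc(b, 3) -> b = 0; heap: [0-2 ALLOC][3-32 FREE]
Op 5: b = realloc(b, 5) -> b = 0; heap: [0-4 ALLOC][5-32 FREE]
Op 6: c = malloc(8) -> c = 5; heap: [0-4 ALLOC][5-12 ALLOC][13-32 FREE]
malloc(2): first-fit scan over [0-4 ALLOC][5-12 ALLOC][13-32 FREE] -> 13

Answer: 13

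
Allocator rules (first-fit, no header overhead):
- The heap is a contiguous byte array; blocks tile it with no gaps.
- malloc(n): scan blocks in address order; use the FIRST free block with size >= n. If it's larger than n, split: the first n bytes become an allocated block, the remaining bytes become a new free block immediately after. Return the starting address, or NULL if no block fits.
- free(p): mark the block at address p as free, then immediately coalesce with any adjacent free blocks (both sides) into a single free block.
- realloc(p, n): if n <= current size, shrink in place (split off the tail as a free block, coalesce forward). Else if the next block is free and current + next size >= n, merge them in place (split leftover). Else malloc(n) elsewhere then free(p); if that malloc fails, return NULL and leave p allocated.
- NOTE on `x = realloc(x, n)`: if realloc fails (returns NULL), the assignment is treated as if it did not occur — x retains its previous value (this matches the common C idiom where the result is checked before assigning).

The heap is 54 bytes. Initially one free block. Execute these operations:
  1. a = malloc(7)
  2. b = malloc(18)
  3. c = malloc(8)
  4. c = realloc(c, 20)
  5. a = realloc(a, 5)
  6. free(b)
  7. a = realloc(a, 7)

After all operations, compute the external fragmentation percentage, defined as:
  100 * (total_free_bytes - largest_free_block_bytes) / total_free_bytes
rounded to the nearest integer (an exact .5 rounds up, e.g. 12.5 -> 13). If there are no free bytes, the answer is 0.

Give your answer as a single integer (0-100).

Answer: 33

Derivation:
Op 1: a = malloc(7) -> a = 0; heap: [0-6 ALLOC][7-53 FREE]
Op 2: b = malloc(18) -> b = 7; heap: [0-6 ALLOC][7-24 ALLOC][25-53 FREE]
Op 3: c = malloc(8) -> c = 25; heap: [0-6 ALLOC][7-24 ALLOC][25-32 ALLOC][33-53 FREE]
Op 4: c = realloc(c, 20) -> c = 25; heap: [0-6 ALLOC][7-24 ALLOC][25-44 ALLOC][45-53 FREE]
Op 5: a = realloc(a, 5) -> a = 0; heap: [0-4 ALLOC][5-6 FREE][7-24 ALLOC][25-44 ALLOC][45-53 FREE]
Op 6: free(b) -> (freed b); heap: [0-4 ALLOC][5-24 FREE][25-44 ALLOC][45-53 FREE]
Op 7: a = realloc(a, 7) -> a = 0; heap: [0-6 ALLOC][7-24 FREE][25-44 ALLOC][45-53 FREE]
Free blocks: [18 9] total_free=27 largest=18 -> 100*(27-18)/27 = 900/27 ≈ 33.333 -> rounds to 33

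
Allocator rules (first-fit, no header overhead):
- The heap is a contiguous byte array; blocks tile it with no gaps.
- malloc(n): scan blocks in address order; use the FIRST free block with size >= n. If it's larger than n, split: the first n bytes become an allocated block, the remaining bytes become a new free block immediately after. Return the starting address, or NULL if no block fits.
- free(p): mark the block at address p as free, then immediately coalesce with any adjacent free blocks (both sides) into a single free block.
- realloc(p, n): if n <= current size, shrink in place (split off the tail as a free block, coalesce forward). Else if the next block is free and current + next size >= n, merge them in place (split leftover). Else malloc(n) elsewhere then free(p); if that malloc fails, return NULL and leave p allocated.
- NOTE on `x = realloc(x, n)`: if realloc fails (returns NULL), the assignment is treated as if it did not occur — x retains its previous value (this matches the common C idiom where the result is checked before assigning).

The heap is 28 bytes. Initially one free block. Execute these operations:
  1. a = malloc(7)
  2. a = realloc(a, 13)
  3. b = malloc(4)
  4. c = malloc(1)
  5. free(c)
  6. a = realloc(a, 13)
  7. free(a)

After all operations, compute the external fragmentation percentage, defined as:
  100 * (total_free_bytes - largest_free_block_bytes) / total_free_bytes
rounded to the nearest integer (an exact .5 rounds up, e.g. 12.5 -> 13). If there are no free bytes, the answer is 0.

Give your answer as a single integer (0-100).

Op 1: a = malloc(7) -> a = 0; heap: [0-6 ALLOC][7-27 FREE]
Op 2: a = realloc(a, 13) -> a = 0; heap: [0-12 ALLOC][13-27 FREE]
Op 3: b = malloc(4) -> b = 13; heap: [0-12 ALLOC][13-16 ALLOC][17-27 FREE]
Op 4: c = malloc(1) -> c = 17; heap: [0-12 ALLOC][13-16 ALLOC][17-17 ALLOC][18-27 FREE]
Op 5: free(c) -> (freed c); heap: [0-12 ALLOC][13-16 ALLOC][17-27 FREE]
Op 6: a = realloc(a, 13) -> a = 0; heap: [0-12 ALLOC][13-16 ALLOC][17-27 FREE]
Op 7: free(a) -> (freed a); heap: [0-12 FREE][13-16 ALLOC][17-27 FREE]
Free blocks: [13 11] total_free=24 largest=13 -> 100*(24-13)/24 = 1100/24 ≈ 45.833 -> rounds to 46

Answer: 46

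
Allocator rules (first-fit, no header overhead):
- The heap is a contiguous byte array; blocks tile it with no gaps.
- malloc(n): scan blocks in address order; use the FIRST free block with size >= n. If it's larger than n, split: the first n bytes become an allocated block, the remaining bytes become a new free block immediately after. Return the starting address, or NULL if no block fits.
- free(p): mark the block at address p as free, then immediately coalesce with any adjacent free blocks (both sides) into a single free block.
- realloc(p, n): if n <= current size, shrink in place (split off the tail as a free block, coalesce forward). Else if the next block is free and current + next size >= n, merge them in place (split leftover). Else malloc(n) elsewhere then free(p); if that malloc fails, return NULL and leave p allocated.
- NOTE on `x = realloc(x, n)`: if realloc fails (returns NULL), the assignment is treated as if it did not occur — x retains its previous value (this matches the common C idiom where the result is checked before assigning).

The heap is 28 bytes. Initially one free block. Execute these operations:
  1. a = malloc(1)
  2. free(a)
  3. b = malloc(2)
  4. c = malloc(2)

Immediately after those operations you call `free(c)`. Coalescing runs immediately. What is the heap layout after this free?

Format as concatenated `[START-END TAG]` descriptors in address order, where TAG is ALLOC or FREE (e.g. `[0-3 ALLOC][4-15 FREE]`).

Op 1: a = malloc(1) -> a = 0; heap: [0-0 ALLOC][1-27 FREE]
Op 2: free(a) -> (freed a); heap: [0-27 FREE]
Op 3: b = malloc(2) -> b = 0; heap: [0-1 ALLOC][2-27 FREE]
Op 4: c = malloc(2) -> c = 2; heap: [0-1 ALLOC][2-3 ALLOC][4-27 FREE]
free(c): c = 2 -> block [2-3 ALLOC]; mark free, coalesce with adjacent free neighbors -> [0-1 ALLOC][2-27 FREE]

Answer: [0-1 ALLOC][2-27 FREE]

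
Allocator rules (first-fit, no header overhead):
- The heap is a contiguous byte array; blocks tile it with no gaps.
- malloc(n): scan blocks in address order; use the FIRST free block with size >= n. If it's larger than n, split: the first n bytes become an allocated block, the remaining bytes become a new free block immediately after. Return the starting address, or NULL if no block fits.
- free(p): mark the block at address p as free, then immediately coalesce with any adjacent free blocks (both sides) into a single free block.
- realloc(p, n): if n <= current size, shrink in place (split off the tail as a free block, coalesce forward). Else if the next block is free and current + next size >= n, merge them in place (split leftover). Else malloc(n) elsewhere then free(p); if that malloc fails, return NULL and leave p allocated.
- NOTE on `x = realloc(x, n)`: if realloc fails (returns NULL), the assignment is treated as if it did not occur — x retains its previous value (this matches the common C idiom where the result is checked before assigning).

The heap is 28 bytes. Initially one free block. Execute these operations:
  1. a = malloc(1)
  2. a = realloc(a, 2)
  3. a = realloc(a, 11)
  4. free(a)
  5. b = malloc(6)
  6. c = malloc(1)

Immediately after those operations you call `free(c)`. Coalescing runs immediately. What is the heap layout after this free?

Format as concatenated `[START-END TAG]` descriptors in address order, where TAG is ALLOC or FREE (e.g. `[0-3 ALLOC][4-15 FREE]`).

Op 1: a = malloc(1) -> a = 0; heap: [0-0 ALLOC][1-27 FREE]
Op 2: a = realloc(a, 2) -> a = 0; heap: [0-1 ALLOC][2-27 FREE]
Op 3: a = realloc(a, 11) -> a = 0; heap: [0-10 ALLOC][11-27 FREE]
Op 4: free(a) -> (freed a); heap: [0-27 FREE]
Op 5: b = malloc(6) -> b = 0; heap: [0-5 ALLOC][6-27 FREE]
Op 6: c = malloc(1) -> c = 6; heap: [0-5 ALLOC][6-6 ALLOC][7-27 FREE]
free(c): c = 6 -> block [6-6 ALLOC]; mark free, coalesce with adjacent free neighbors -> [0-5 ALLOC][6-27 FREE]

Answer: [0-5 ALLOC][6-27 FREE]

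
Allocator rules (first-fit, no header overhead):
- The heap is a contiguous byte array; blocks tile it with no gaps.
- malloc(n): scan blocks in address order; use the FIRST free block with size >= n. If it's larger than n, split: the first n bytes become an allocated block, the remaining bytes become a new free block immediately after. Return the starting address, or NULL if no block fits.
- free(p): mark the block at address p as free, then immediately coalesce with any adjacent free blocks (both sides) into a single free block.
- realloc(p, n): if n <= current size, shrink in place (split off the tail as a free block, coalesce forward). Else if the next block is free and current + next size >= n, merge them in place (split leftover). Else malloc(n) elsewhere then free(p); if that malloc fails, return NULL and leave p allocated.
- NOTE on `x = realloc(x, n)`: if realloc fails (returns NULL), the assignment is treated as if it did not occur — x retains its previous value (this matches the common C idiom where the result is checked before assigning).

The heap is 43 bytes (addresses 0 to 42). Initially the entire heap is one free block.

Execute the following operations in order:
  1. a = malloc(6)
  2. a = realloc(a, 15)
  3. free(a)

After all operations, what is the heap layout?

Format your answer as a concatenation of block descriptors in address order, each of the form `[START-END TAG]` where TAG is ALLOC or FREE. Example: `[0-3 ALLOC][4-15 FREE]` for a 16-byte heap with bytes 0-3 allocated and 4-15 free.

Op 1: a = malloc(6) -> a = 0; heap: [0-5 ALLOC][6-42 FREE]
Op 2: a = realloc(a, 15) -> a = 0; heap: [0-14 ALLOC][15-42 FREE]
Op 3: free(a) -> (freed a); heap: [0-42 FREE]

Answer: [0-42 FREE]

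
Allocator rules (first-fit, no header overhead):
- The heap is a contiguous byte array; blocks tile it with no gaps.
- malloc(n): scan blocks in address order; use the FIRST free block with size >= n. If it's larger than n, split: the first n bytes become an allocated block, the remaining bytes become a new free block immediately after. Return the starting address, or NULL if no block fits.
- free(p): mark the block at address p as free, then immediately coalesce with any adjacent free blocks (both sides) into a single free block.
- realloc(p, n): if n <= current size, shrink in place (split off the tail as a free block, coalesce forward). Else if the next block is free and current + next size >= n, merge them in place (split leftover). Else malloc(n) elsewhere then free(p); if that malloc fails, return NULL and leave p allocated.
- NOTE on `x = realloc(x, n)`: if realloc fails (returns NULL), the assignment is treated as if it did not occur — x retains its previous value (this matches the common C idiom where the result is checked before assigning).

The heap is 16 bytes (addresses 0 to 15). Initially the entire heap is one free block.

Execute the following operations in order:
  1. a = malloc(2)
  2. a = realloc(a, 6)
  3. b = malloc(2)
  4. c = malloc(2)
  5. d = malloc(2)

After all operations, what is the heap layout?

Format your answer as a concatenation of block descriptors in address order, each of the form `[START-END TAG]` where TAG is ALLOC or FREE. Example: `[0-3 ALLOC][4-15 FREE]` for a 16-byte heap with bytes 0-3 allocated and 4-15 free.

Op 1: a = malloc(2) -> a = 0; heap: [0-1 ALLOC][2-15 FREE]
Op 2: a = realloc(a, 6) -> a = 0; heap: [0-5 ALLOC][6-15 FREE]
Op 3: b = malloc(2) -> b = 6; heap: [0-5 ALLOC][6-7 ALLOC][8-15 FREE]
Op 4: c = malloc(2) -> c = 8; heap: [0-5 ALLOC][6-7 ALLOC][8-9 ALLOC][10-15 FREE]
Op 5: d = malloc(2) -> d = 10; heap: [0-5 ALLOC][6-7 ALLOC][8-9 ALLOC][10-11 ALLOC][12-15 FREE]

Answer: [0-5 ALLOC][6-7 ALLOC][8-9 ALLOC][10-11 ALLOC][12-15 FREE]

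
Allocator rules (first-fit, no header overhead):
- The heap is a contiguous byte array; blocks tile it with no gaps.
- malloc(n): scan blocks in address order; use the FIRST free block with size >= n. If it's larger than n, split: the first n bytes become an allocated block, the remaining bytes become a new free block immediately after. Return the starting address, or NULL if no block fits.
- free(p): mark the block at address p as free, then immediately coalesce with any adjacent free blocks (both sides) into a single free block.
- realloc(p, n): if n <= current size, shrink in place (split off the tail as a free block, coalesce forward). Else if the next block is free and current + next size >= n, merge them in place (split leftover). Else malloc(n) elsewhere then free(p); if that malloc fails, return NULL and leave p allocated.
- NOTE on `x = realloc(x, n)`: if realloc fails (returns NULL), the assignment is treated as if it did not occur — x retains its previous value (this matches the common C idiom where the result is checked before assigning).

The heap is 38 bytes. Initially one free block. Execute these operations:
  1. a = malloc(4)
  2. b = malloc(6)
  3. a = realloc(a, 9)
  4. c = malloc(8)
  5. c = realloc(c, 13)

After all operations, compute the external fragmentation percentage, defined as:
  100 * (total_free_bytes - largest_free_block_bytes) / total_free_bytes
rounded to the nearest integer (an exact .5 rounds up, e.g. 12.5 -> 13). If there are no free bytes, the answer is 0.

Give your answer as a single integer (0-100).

Op 1: a = malloc(4) -> a = 0; heap: [0-3 ALLOC][4-37 FREE]
Op 2: b = malloc(6) -> b = 4; heap: [0-3 ALLOC][4-9 ALLOC][10-37 FREE]
Op 3: a = realloc(a, 9) -> a = 10; heap: [0-3 FREE][4-9 ALLOC][10-18 ALLOC][19-37 FREE]
Op 4: c = malloc(8) -> c = 19; heap: [0-3 FREE][4-9 ALLOC][10-18 ALLOC][19-26 ALLOC][27-37 FREE]
Op 5: c = realloc(c, 13) -> c = 19; heap: [0-3 FREE][4-9 ALLOC][10-18 ALLOC][19-31 ALLOC][32-37 FREE]
Free blocks: [4 6] total_free=10 largest=6 -> 100*(10-6)/10 = 400/10 = 40

Answer: 40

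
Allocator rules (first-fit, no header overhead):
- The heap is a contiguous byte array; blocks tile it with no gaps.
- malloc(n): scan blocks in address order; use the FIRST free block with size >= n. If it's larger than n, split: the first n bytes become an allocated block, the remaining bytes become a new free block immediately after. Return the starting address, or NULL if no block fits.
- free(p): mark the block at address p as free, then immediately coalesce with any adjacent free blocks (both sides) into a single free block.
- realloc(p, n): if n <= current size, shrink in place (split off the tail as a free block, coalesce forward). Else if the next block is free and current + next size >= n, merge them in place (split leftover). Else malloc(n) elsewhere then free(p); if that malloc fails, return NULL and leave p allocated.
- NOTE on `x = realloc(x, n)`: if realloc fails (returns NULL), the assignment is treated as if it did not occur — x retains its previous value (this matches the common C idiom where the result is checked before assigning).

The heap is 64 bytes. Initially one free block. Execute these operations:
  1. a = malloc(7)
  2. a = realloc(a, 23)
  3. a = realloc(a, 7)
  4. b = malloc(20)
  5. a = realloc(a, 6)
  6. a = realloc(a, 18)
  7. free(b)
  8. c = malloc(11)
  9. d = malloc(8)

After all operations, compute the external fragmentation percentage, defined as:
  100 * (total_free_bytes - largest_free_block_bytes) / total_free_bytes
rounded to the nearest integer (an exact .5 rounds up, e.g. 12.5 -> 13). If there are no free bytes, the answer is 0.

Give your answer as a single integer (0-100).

Answer: 30

Derivation:
Op 1: a = malloc(7) -> a = 0; heap: [0-6 ALLOC][7-63 FREE]
Op 2: a = realloc(a, 23) -> a = 0; heap: [0-22 ALLOC][23-63 FREE]
Op 3: a = realloc(a, 7) -> a = 0; heap: [0-6 ALLOC][7-63 FREE]
Op 4: b = malloc(20) -> b = 7; heap: [0-6 ALLOC][7-26 ALLOC][27-63 FREE]
Op 5: a = realloc(a, 6) -> a = 0; heap: [0-5 ALLOC][6-6 FREE][7-26 ALLOC][27-63 FREE]
Op 6: a = realloc(a, 18) -> a = 27; heap: [0-6 FREE][7-26 ALLOC][27-44 ALLOC][45-63 FREE]
Op 7: free(b) -> (freed b); heap: [0-26 FREE][27-44 ALLOC][45-63 FREE]
Op 8: c = malloc(11) -> c = 0; heap: [0-10 ALLOC][11-26 FREE][27-44 ALLOC][45-63 FREE]
Op 9: d = malloc(8) -> d = 11; heap: [0-10 ALLOC][11-18 ALLOC][19-26 FREE][27-44 ALLOC][45-63 FREE]
Free blocks: [8 19] total_free=27 largest=19 -> 100*(27-19)/27 = 800/27 ≈ 29.630 -> rounds to 30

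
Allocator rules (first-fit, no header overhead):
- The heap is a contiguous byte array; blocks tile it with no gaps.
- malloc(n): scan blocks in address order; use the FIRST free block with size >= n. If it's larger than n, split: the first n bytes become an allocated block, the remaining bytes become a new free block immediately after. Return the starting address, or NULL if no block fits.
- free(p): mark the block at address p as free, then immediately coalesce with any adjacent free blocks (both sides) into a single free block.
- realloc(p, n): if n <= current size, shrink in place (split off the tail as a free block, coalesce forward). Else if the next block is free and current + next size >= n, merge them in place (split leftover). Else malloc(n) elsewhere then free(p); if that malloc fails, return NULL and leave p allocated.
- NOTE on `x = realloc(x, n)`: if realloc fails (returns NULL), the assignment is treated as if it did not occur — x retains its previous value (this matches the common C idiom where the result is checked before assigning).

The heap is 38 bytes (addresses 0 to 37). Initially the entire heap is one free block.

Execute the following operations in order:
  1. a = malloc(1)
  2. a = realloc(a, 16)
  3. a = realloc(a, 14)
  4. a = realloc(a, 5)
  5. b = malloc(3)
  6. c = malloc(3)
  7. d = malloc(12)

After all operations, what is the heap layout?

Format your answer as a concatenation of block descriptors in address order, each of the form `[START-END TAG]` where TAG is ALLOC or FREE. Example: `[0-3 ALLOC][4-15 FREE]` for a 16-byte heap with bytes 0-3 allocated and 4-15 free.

Answer: [0-4 ALLOC][5-7 ALLOC][8-10 ALLOC][11-22 ALLOC][23-37 FREE]

Derivation:
Op 1: a = malloc(1) -> a = 0; heap: [0-0 ALLOC][1-37 FREE]
Op 2: a = realloc(a, 16) -> a = 0; heap: [0-15 ALLOC][16-37 FREE]
Op 3: a = realloc(a, 14) -> a = 0; heap: [0-13 ALLOC][14-37 FREE]
Op 4: a = realloc(a, 5) -> a = 0; heap: [0-4 ALLOC][5-37 FREE]
Op 5: b = malloc(3) -> b = 5; heap: [0-4 ALLOC][5-7 ALLOC][8-37 FREE]
Op 6: c = malloc(3) -> c = 8; heap: [0-4 ALLOC][5-7 ALLOC][8-10 ALLOC][11-37 FREE]
Op 7: d = malloc(12) -> d = 11; heap: [0-4 ALLOC][5-7 ALLOC][8-10 ALLOC][11-22 ALLOC][23-37 FREE]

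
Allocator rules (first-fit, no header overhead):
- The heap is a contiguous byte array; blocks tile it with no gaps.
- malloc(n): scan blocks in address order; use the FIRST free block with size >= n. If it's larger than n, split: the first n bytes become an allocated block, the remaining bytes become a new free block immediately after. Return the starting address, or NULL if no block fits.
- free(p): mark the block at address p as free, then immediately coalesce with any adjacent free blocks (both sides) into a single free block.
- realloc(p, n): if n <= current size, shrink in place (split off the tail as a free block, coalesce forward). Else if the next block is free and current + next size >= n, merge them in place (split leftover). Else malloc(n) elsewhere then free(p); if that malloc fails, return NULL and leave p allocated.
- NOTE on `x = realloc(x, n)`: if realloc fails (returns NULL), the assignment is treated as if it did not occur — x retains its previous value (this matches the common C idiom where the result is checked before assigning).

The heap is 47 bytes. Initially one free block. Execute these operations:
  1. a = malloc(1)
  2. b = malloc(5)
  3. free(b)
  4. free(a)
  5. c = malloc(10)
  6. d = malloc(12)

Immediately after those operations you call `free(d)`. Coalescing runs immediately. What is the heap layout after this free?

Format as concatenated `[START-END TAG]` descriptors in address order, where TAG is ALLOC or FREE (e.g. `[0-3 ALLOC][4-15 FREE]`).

Answer: [0-9 ALLOC][10-46 FREE]

Derivation:
Op 1: a = malloc(1) -> a = 0; heap: [0-0 ALLOC][1-46 FREE]
Op 2: b = malloc(5) -> b = 1; heap: [0-0 ALLOC][1-5 ALLOC][6-46 FREE]
Op 3: free(b) -> (freed b); heap: [0-0 ALLOC][1-46 FREE]
Op 4: free(a) -> (freed a); heap: [0-46 FREE]
Op 5: c = malloc(10) -> c = 0; heap: [0-9 ALLOC][10-46 FREE]
Op 6: d = malloc(12) -> d = 10; heap: [0-9 ALLOC][10-21 ALLOC][22-46 FREE]
free(d): d = 10 -> block [10-21 ALLOC]; mark free, coalesce with adjacent free neighbors -> [0-9 ALLOC][10-46 FREE]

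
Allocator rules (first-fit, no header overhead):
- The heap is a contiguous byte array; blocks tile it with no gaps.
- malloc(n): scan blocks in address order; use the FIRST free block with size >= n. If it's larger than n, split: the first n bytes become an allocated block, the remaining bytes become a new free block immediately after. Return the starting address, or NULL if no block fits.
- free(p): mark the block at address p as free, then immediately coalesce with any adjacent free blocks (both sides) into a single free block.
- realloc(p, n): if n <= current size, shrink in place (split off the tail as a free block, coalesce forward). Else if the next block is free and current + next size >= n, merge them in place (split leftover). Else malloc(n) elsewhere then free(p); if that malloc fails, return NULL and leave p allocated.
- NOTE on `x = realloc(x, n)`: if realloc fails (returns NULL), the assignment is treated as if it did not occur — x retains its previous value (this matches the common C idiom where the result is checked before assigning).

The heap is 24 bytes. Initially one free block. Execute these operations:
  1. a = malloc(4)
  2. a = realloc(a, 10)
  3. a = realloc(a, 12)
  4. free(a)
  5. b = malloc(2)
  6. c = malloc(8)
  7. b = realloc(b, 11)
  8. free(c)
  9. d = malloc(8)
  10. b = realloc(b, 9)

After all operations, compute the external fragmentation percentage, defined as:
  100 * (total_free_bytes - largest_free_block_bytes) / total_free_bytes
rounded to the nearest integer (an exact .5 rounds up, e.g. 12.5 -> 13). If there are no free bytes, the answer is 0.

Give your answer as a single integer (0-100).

Op 1: a = malloc(4) -> a = 0; heap: [0-3 ALLOC][4-23 FREE]
Op 2: a = realloc(a, 10) -> a = 0; heap: [0-9 ALLOC][10-23 FREE]
Op 3: a = realloc(a, 12) -> a = 0; heap: [0-11 ALLOC][12-23 FREE]
Op 4: free(a) -> (freed a); heap: [0-23 FREE]
Op 5: b = malloc(2) -> b = 0; heap: [0-1 ALLOC][2-23 FREE]
Op 6: c = malloc(8) -> c = 2; heap: [0-1 ALLOC][2-9 ALLOC][10-23 FREE]
Op 7: b = realloc(b, 11) -> b = 10; heap: [0-1 FREE][2-9 ALLOC][10-20 ALLOC][21-23 FREE]
Op 8: free(c) -> (freed c); heap: [0-9 FREE][10-20 ALLOC][21-23 FREE]
Op 9: d = malloc(8) -> d = 0; heap: [0-7 ALLOC][8-9 FREE][10-20 ALLOC][21-23 FREE]
Op 10: b = realloc(b, 9) -> b = 10; heap: [0-7 ALLOC][8-9 FREE][10-18 ALLOC][19-23 FREE]
Free blocks: [2 5] total_free=7 largest=5 -> 100*(7-5)/7 = 200/7 ≈ 28.571 -> rounds to 29

Answer: 29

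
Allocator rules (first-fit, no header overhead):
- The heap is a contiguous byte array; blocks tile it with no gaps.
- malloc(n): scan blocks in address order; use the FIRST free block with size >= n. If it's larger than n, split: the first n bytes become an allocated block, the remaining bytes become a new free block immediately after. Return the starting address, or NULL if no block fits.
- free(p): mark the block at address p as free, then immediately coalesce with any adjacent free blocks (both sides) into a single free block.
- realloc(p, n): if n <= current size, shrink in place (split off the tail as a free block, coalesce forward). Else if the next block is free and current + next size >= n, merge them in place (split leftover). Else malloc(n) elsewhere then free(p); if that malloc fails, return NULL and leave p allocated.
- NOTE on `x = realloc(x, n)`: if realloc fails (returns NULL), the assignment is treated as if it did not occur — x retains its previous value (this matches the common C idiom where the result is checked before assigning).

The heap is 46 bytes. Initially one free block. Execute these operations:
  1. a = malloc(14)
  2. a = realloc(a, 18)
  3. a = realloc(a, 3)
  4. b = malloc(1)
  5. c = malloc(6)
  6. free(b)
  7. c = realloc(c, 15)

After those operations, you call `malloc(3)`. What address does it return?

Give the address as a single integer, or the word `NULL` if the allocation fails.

Answer: 19

Derivation:
Op 1: a = malloc(14) -> a = 0; heap: [0-13 ALLOC][14-45 FREE]
Op 2: a = realloc(a, 18) -> a = 0; heap: [0-17 ALLOC][18-45 FREE]
Op 3: a = realloc(a, 3) -> a = 0; heap: [0-2 ALLOC][3-45 FREE]
Op 4: b = malloc(1) -> b = 3; heap: [0-2 ALLOC][3-3 ALLOC][4-45 FREE]
Op 5: c = malloc(6) -> c = 4; heap: [0-2 ALLOC][3-3 ALLOC][4-9 ALLOC][10-45 FREE]
Op 6: free(b) -> (freed b); heap: [0-2 ALLOC][3-3 FREE][4-9 ALLOC][10-45 FREE]
Op 7: c = realloc(c, 15) -> c = 4; heap: [0-2 ALLOC][3-3 FREE][4-18 ALLOC][19-45 FREE]
malloc(3): first-fit scan over [0-2 ALLOC][3-3 FREE][4-18 ALLOC][19-45 FREE] -> 19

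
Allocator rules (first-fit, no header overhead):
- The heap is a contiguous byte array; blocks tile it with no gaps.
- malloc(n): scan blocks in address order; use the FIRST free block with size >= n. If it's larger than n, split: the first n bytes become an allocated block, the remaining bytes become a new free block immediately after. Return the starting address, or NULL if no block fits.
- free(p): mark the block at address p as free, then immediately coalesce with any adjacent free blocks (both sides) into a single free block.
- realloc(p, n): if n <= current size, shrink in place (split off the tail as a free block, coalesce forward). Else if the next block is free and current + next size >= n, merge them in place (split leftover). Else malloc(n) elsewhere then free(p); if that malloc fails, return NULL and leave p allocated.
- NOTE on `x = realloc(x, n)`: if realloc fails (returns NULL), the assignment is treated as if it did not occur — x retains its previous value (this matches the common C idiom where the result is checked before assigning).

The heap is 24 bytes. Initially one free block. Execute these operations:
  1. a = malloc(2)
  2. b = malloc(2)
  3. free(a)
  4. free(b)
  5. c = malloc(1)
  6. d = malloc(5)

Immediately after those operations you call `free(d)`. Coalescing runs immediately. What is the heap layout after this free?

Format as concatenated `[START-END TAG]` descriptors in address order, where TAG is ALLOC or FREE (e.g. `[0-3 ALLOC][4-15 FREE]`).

Answer: [0-0 ALLOC][1-23 FREE]

Derivation:
Op 1: a = malloc(2) -> a = 0; heap: [0-1 ALLOC][2-23 FREE]
Op 2: b = malloc(2) -> b = 2; heap: [0-1 ALLOC][2-3 ALLOC][4-23 FREE]
Op 3: free(a) -> (freed a); heap: [0-1 FREE][2-3 ALLOC][4-23 FREE]
Op 4: free(b) -> (freed b); heap: [0-23 FREE]
Op 5: c = malloc(1) -> c = 0; heap: [0-0 ALLOC][1-23 FREE]
Op 6: d = malloc(5) -> d = 1; heap: [0-0 ALLOC][1-5 ALLOC][6-23 FREE]
free(d): d = 1 -> block [1-5 ALLOC]; mark free, coalesce with adjacent free neighbors -> [0-0 ALLOC][1-23 FREE]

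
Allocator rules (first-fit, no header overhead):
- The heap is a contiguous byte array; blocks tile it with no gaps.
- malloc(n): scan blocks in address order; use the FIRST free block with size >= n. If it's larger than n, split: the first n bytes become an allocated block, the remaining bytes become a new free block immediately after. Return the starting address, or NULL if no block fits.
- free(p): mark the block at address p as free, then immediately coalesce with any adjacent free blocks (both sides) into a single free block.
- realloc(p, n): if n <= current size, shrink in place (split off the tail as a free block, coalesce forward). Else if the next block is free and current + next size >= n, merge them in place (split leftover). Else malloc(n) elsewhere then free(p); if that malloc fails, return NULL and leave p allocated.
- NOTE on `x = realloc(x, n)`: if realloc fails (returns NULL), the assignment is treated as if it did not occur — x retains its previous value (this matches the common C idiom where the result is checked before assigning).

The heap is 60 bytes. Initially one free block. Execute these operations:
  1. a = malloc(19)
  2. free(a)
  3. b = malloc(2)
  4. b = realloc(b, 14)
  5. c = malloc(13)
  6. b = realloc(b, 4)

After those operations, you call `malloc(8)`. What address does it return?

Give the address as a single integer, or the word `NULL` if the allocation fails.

Op 1: a = malloc(19) -> a = 0; heap: [0-18 ALLOC][19-59 FREE]
Op 2: free(a) -> (freed a); heap: [0-59 FREE]
Op 3: b = malloc(2) -> b = 0; heap: [0-1 ALLOC][2-59 FREE]
Op 4: b = realloc(b, 14) -> b = 0; heap: [0-13 ALLOC][14-59 FREE]
Op 5: c = malloc(13) -> c = 14; heap: [0-13 ALLOC][14-26 ALLOC][27-59 FREE]
Op 6: b = realloc(b, 4) -> b = 0; heap: [0-3 ALLOC][4-13 FREE][14-26 ALLOC][27-59 FREE]
malloc(8): first-fit scan over [0-3 ALLOC][4-13 FREE][14-26 ALLOC][27-59 FREE] -> 4

Answer: 4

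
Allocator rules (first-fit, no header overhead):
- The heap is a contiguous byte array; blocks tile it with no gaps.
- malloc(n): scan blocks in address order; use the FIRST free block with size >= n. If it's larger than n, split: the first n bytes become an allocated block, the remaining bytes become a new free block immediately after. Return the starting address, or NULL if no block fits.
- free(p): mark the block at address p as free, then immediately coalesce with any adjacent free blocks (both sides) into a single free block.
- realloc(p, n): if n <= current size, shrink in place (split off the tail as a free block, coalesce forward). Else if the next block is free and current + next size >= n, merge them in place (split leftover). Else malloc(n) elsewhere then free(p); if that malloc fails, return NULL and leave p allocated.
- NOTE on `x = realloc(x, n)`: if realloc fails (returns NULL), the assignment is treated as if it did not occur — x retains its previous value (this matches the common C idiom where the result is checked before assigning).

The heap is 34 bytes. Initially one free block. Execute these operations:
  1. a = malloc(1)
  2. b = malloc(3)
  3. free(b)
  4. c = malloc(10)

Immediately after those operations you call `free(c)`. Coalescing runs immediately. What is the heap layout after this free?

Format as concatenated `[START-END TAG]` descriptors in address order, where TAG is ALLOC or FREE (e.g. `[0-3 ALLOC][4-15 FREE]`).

Answer: [0-0 ALLOC][1-33 FREE]

Derivation:
Op 1: a = malloc(1) -> a = 0; heap: [0-0 ALLOC][1-33 FREE]
Op 2: b = malloc(3) -> b = 1; heap: [0-0 ALLOC][1-3 ALLOC][4-33 FREE]
Op 3: free(b) -> (freed b); heap: [0-0 ALLOC][1-33 FREE]
Op 4: c = malloc(10) -> c = 1; heap: [0-0 ALLOC][1-10 ALLOC][11-33 FREE]
free(c): c = 1 -> block [1-10 ALLOC]; mark free, coalesce with adjacent free neighbors -> [0-0 ALLOC][1-33 FREE]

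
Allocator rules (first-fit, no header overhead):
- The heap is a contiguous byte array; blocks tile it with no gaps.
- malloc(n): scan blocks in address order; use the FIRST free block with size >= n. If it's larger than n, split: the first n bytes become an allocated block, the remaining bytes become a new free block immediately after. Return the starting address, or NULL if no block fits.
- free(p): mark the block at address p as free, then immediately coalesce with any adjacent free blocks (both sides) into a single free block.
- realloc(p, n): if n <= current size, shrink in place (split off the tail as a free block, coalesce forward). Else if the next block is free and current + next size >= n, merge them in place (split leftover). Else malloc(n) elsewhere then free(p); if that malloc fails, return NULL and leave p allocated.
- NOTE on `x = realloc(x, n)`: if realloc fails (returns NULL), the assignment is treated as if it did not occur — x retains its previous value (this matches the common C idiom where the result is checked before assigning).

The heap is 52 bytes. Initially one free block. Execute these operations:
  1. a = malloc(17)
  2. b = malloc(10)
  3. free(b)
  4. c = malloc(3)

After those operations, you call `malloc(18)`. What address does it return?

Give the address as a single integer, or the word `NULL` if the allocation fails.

Answer: 20

Derivation:
Op 1: a = malloc(17) -> a = 0; heap: [0-16 ALLOC][17-51 FREE]
Op 2: b = malloc(10) -> b = 17; heap: [0-16 ALLOC][17-26 ALLOC][27-51 FREE]
Op 3: free(b) -> (freed b); heap: [0-16 ALLOC][17-51 FREE]
Op 4: c = malloc(3) -> c = 17; heap: [0-16 ALLOC][17-19 ALLOC][20-51 FREE]
malloc(18): first-fit scan over [0-16 ALLOC][17-19 ALLOC][20-51 FREE] -> 20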